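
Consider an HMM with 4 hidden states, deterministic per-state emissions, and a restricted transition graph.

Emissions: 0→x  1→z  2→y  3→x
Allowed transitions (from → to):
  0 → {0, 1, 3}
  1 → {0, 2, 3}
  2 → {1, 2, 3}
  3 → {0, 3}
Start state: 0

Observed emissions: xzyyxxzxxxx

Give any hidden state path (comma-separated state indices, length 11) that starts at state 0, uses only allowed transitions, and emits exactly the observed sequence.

0,1,2,2,3,0,1,0,3,3,0

  pos 0: x in {0,3}, choose 0; start
  pos 1: z in {1}, choose 1; 0->1 ok
  pos 2: y in {2}, choose 2; 1->2 ok
  pos 3: y in {2}, choose 2; 2->2 ok
  pos 4: x in {0,3}, choose 3; 2->3 ok
  pos 5: x in {0,3}, choose 0; 3->0 ok
  pos 6: z in {1}, choose 1; 0->1 ok
  pos 7: x in {0,3}, choose 0; 1->0 ok
  pos 8: x in {0,3}, choose 3; 0->3 ok
  pos 9: x in {0,3}, choose 3; 3->3 ok
  pos 10: x in {0,3}, choose 0; 3->0 ok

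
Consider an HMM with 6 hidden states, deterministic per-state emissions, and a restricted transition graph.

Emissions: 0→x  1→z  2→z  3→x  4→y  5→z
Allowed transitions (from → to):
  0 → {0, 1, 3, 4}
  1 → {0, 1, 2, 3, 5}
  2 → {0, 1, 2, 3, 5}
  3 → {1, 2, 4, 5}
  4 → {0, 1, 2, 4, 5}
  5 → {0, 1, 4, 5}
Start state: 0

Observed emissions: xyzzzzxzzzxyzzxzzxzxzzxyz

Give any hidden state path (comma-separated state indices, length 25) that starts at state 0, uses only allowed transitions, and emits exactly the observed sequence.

0,4,1,2,1,2,0,1,1,5,0,4,1,2,3,2,5,0,1,0,1,1,0,4,1

  pos 0: x in {0,3}, choose 0; start
  pos 1: y in {4}, choose 4; 0->4 ok
  pos 2: z in {1,2,5}, choose 1; 4->1 ok
  pos 3: z in {1,2,5}, choose 2; 1->2 ok
  pos 4: z in {1,2,5}, choose 1; 2->1 ok
  pos 5: z in {1,2,5}, choose 2; 1->2 ok
  pos 6: x in {0,3}, choose 0; 2->0 ok
  pos 7: z in {1,2,5}, choose 1; 0->1 ok
  pos 8: z in {1,2,5}, choose 1; 1->1 ok
  pos 9: z in {1,2,5}, choose 5; 1->5 ok
  pos 10: x in {0,3}, choose 0; 5->0 ok
  pos 11: y in {4}, choose 4; 0->4 ok
  pos 12: z in {1,2,5}, choose 1; 4->1 ok
  pos 13: z in {1,2,5}, choose 2; 1->2 ok
  pos 14: x in {0,3}, choose 3; 2->3 ok
  pos 15: z in {1,2,5}, choose 2; 3->2 ok
  pos 16: z in {1,2,5}, choose 5; 2->5 ok
  pos 17: x in {0,3}, choose 0; 5->0 ok
  pos 18: z in {1,2,5}, choose 1; 0->1 ok
  pos 19: x in {0,3}, choose 0; 1->0 ok
  pos 20: z in {1,2,5}, choose 1; 0->1 ok
  pos 21: z in {1,2,5}, choose 1; 1->1 ok
  pos 22: x in {0,3}, choose 0; 1->0 ok
  pos 23: y in {4}, choose 4; 0->4 ok
  pos 24: z in {1,2,5}, choose 1; 4->1 ok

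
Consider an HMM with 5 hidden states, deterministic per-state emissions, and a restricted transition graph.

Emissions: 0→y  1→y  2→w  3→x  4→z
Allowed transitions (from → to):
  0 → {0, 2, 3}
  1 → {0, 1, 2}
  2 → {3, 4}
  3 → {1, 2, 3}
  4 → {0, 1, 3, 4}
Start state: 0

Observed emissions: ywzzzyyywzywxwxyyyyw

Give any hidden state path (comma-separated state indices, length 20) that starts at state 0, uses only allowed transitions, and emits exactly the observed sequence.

  [0] y  {0,1}  => 0  start
  [1] w  {2}  => 2  0->2 ok
  [2] z  {4}  => 4  2->4 ok
  [3] z  {4}  => 4  4->4 ok
  [4] z  {4}  => 4  4->4 ok
  [5] y  {0,1}  => 1  4->1 ok
  [6] y  {0,1}  => 0  1->0 ok
  [7] y  {0,1}  => 0  0->0 ok
  [8] w  {2}  => 2  0->2 ok
  [9] z  {4}  => 4  2->4 ok
  [10] y  {0,1}  => 1  4->1 ok
  [11] w  {2}  => 2  1->2 ok
  [12] x  {3}  => 3  2->3 ok
  [13] w  {2}  => 2  3->2 ok
  [14] x  {3}  => 3  2->3 ok
  [15] y  {0,1}  => 1  3->1 ok
  [16] y  {0,1}  => 1  1->1 ok
  [17] y  {0,1}  => 1  1->1 ok
  [18] y  {0,1}  => 1  1->1 ok
  [19] w  {2}  => 2  1->2 ok

0,2,4,4,4,1,0,0,2,4,1,2,3,2,3,1,1,1,1,2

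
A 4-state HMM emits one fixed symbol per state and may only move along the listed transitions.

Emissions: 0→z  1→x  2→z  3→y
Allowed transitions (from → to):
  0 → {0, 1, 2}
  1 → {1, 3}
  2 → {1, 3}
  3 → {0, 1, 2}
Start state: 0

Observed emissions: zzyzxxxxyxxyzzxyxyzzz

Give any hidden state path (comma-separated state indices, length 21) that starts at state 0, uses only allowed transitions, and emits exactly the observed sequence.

0,2,3,2,1,1,1,1,3,1,1,3,0,0,1,3,1,3,0,0,0

  0: obs=z cand={0,2} pick 0 [start]
  1: obs=z cand={0,2} pick 2 [0->2 ok]
  2: obs=y cand={3} pick 3 [2->3 ok]
  3: obs=z cand={0,2} pick 2 [3->2 ok]
  4: obs=x cand={1} pick 1 [2->1 ok]
  5: obs=x cand={1} pick 1 [1->1 ok]
  6: obs=x cand={1} pick 1 [1->1 ok]
  7: obs=x cand={1} pick 1 [1->1 ok]
  8: obs=y cand={3} pick 3 [1->3 ok]
  9: obs=x cand={1} pick 1 [3->1 ok]
  10: obs=x cand={1} pick 1 [1->1 ok]
  11: obs=y cand={3} pick 3 [1->3 ok]
  12: obs=z cand={0,2} pick 0 [3->0 ok]
  13: obs=z cand={0,2} pick 0 [0->0 ok]
  14: obs=x cand={1} pick 1 [0->1 ok]
  15: obs=y cand={3} pick 3 [1->3 ok]
  16: obs=x cand={1} pick 1 [3->1 ok]
  17: obs=y cand={3} pick 3 [1->3 ok]
  18: obs=z cand={0,2} pick 0 [3->0 ok]
  19: obs=z cand={0,2} pick 0 [0->0 ok]
  20: obs=z cand={0,2} pick 0 [0->0 ok]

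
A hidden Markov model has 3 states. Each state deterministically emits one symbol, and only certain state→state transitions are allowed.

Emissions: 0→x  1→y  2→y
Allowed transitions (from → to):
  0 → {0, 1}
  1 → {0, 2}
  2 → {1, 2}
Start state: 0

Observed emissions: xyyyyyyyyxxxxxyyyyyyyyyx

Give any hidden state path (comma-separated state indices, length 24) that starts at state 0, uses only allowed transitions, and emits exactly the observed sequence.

0,1,2,2,1,2,2,2,1,0,0,0,0,0,1,2,1,2,2,2,1,2,1,0

  [0] x  {0}  => 0  start
  [1] y  {1,2}  => 1  0->1 ok
  [2] y  {1,2}  => 2  1->2 ok
  [3] y  {1,2}  => 2  2->2 ok
  [4] y  {1,2}  => 1  2->1 ok
  [5] y  {1,2}  => 2  1->2 ok
  [6] y  {1,2}  => 2  2->2 ok
  [7] y  {1,2}  => 2  2->2 ok
  [8] y  {1,2}  => 1  2->1 ok
  [9] x  {0}  => 0  1->0 ok
  [10] x  {0}  => 0  0->0 ok
  [11] x  {0}  => 0  0->0 ok
  [12] x  {0}  => 0  0->0 ok
  [13] x  {0}  => 0  0->0 ok
  [14] y  {1,2}  => 1  0->1 ok
  [15] y  {1,2}  => 2  1->2 ok
  [16] y  {1,2}  => 1  2->1 ok
  [17] y  {1,2}  => 2  1->2 ok
  [18] y  {1,2}  => 2  2->2 ok
  [19] y  {1,2}  => 2  2->2 ok
  [20] y  {1,2}  => 1  2->1 ok
  [21] y  {1,2}  => 2  1->2 ok
  [22] y  {1,2}  => 1  2->1 ok
  [23] x  {0}  => 0  1->0 ok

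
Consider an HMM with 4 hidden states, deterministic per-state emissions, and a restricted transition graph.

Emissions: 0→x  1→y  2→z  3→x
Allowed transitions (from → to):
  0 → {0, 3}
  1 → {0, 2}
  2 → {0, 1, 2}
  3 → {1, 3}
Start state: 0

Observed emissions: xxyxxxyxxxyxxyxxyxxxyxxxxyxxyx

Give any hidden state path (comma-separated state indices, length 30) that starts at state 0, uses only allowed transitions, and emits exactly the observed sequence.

0,3,1,0,3,3,1,0,0,3,1,0,3,1,0,3,1,0,3,3,1,0,0,3,3,1,0,3,1,0

  pos 0: x in {0,3}, choose 0; start
  pos 1: x in {0,3}, choose 3; 0->3 ok
  pos 2: y in {1}, choose 1; 3->1 ok
  pos 3: x in {0,3}, choose 0; 1->0 ok
  pos 4: x in {0,3}, choose 3; 0->3 ok
  pos 5: x in {0,3}, choose 3; 3->3 ok
  pos 6: y in {1}, choose 1; 3->1 ok
  pos 7: x in {0,3}, choose 0; 1->0 ok
  pos 8: x in {0,3}, choose 0; 0->0 ok
  pos 9: x in {0,3}, choose 3; 0->3 ok
  pos 10: y in {1}, choose 1; 3->1 ok
  pos 11: x in {0,3}, choose 0; 1->0 ok
  pos 12: x in {0,3}, choose 3; 0->3 ok
  pos 13: y in {1}, choose 1; 3->1 ok
  pos 14: x in {0,3}, choose 0; 1->0 ok
  pos 15: x in {0,3}, choose 3; 0->3 ok
  pos 16: y in {1}, choose 1; 3->1 ok
  pos 17: x in {0,3}, choose 0; 1->0 ok
  pos 18: x in {0,3}, choose 3; 0->3 ok
  pos 19: x in {0,3}, choose 3; 3->3 ok
  pos 20: y in {1}, choose 1; 3->1 ok
  pos 21: x in {0,3}, choose 0; 1->0 ok
  pos 22: x in {0,3}, choose 0; 0->0 ok
  pos 23: x in {0,3}, choose 3; 0->3 ok
  pos 24: x in {0,3}, choose 3; 3->3 ok
  pos 25: y in {1}, choose 1; 3->1 ok
  pos 26: x in {0,3}, choose 0; 1->0 ok
  pos 27: x in {0,3}, choose 3; 0->3 ok
  pos 28: y in {1}, choose 1; 3->1 ok
  pos 29: x in {0,3}, choose 0; 1->0 ok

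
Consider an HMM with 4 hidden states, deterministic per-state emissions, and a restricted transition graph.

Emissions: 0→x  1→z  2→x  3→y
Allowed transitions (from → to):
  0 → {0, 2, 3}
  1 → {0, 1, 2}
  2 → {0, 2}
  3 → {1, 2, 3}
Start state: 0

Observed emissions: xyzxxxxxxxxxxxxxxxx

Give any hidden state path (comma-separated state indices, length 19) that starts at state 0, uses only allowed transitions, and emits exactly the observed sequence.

  0: obs=x cand={0,2} pick 0 [start]
  1: obs=y cand={3} pick 3 [0->3 ok]
  2: obs=z cand={1} pick 1 [3->1 ok]
  3: obs=x cand={0,2} pick 2 [1->2 ok]
  4: obs=x cand={0,2} pick 0 [2->0 ok]
  5: obs=x cand={0,2} pick 2 [0->2 ok]
  6: obs=x cand={0,2} pick 0 [2->0 ok]
  7: obs=x cand={0,2} pick 2 [0->2 ok]
  8: obs=x cand={0,2} pick 0 [2->0 ok]
  9: obs=x cand={0,2} pick 2 [0->2 ok]
  10: obs=x cand={0,2} pick 0 [2->0 ok]
  11: obs=x cand={0,2} pick 0 [0->0 ok]
  12: obs=x cand={0,2} pick 2 [0->2 ok]
  13: obs=x cand={0,2} pick 2 [2->2 ok]
  14: obs=x cand={0,2} pick 0 [2->0 ok]
  15: obs=x cand={0,2} pick 2 [0->2 ok]
  16: obs=x cand={0,2} pick 2 [2->2 ok]
  17: obs=x cand={0,2} pick 0 [2->0 ok]
  18: obs=x cand={0,2} pick 0 [0->0 ok]

0,3,1,2,0,2,0,2,0,2,0,0,2,2,0,2,2,0,0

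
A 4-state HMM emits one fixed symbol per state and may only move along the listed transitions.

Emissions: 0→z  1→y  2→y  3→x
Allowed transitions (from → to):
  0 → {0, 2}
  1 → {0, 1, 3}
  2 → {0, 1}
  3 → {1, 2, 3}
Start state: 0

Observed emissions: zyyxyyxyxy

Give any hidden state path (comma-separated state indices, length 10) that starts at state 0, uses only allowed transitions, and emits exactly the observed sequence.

0,2,1,3,1,1,3,1,3,1

  pos 0: z in {0}, choose 0; start
  pos 1: y in {1,2}, choose 2; 0->2 ok
  pos 2: y in {1,2}, choose 1; 2->1 ok
  pos 3: x in {3}, choose 3; 1->3 ok
  pos 4: y in {1,2}, choose 1; 3->1 ok
  pos 5: y in {1,2}, choose 1; 1->1 ok
  pos 6: x in {3}, choose 3; 1->3 ok
  pos 7: y in {1,2}, choose 1; 3->1 ok
  pos 8: x in {3}, choose 3; 1->3 ok
  pos 9: y in {1,2}, choose 1; 3->1 ok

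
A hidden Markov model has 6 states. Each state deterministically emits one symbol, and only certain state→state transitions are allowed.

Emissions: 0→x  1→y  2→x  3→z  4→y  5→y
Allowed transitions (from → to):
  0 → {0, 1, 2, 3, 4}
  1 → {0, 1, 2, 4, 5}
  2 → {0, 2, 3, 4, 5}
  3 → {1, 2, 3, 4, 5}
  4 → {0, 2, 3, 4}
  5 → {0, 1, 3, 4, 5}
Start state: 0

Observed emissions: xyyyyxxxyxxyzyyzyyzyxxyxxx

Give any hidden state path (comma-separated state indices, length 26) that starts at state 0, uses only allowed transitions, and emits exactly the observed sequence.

0,1,1,1,4,2,0,0,4,0,2,4,3,4,4,3,1,4,3,4,0,2,4,2,0,0

  0: obs=x cand={0,2} pick 0 [start]
  1: obs=y cand={1,4,5} pick 1 [0->1 ok]
  2: obs=y cand={1,4,5} pick 1 [1->1 ok]
  3: obs=y cand={1,4,5} pick 1 [1->1 ok]
  4: obs=y cand={1,4,5} pick 4 [1->4 ok]
  5: obs=x cand={0,2} pick 2 [4->2 ok]
  6: obs=x cand={0,2} pick 0 [2->0 ok]
  7: obs=x cand={0,2} pick 0 [0->0 ok]
  8: obs=y cand={1,4,5} pick 4 [0->4 ok]
  9: obs=x cand={0,2} pick 0 [4->0 ok]
  10: obs=x cand={0,2} pick 2 [0->2 ok]
  11: obs=y cand={1,4,5} pick 4 [2->4 ok]
  12: obs=z cand={3} pick 3 [4->3 ok]
  13: obs=y cand={1,4,5} pick 4 [3->4 ok]
  14: obs=y cand={1,4,5} pick 4 [4->4 ok]
  15: obs=z cand={3} pick 3 [4->3 ok]
  16: obs=y cand={1,4,5} pick 1 [3->1 ok]
  17: obs=y cand={1,4,5} pick 4 [1->4 ok]
  18: obs=z cand={3} pick 3 [4->3 ok]
  19: obs=y cand={1,4,5} pick 4 [3->4 ok]
  20: obs=x cand={0,2} pick 0 [4->0 ok]
  21: obs=x cand={0,2} pick 2 [0->2 ok]
  22: obs=y cand={1,4,5} pick 4 [2->4 ok]
  23: obs=x cand={0,2} pick 2 [4->2 ok]
  24: obs=x cand={0,2} pick 0 [2->0 ok]
  25: obs=x cand={0,2} pick 0 [0->0 ok]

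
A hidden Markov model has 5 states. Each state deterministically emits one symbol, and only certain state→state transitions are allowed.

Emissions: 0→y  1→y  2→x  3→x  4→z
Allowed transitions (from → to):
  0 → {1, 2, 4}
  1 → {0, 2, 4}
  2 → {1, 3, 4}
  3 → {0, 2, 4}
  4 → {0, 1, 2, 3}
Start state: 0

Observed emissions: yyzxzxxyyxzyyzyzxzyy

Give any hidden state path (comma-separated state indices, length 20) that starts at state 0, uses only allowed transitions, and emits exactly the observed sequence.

  0: obs=y cand={0,1} pick 0 [start]
  1: obs=y cand={0,1} pick 1 [0->1 ok]
  2: obs=z cand={4} pick 4 [1->4 ok]
  3: obs=x cand={2,3} pick 2 [4->2 ok]
  4: obs=z cand={4} pick 4 [2->4 ok]
  5: obs=x cand={2,3} pick 2 [4->2 ok]
  6: obs=x cand={2,3} pick 3 [2->3 ok]
  7: obs=y cand={0,1} pick 0 [3->0 ok]
  8: obs=y cand={0,1} pick 1 [0->1 ok]
  9: obs=x cand={2,3} pick 2 [1->2 ok]
  10: obs=z cand={4} pick 4 [2->4 ok]
  11: obs=y cand={0,1} pick 1 [4->1 ok]
  12: obs=y cand={0,1} pick 0 [1->0 ok]
  13: obs=z cand={4} pick 4 [0->4 ok]
  14: obs=y cand={0,1} pick 1 [4->1 ok]
  15: obs=z cand={4} pick 4 [1->4 ok]
  16: obs=x cand={2,3} pick 3 [4->3 ok]
  17: obs=z cand={4} pick 4 [3->4 ok]
  18: obs=y cand={0,1} pick 0 [4->0 ok]
  19: obs=y cand={0,1} pick 1 [0->1 ok]

0,1,4,2,4,2,3,0,1,2,4,1,0,4,1,4,3,4,0,1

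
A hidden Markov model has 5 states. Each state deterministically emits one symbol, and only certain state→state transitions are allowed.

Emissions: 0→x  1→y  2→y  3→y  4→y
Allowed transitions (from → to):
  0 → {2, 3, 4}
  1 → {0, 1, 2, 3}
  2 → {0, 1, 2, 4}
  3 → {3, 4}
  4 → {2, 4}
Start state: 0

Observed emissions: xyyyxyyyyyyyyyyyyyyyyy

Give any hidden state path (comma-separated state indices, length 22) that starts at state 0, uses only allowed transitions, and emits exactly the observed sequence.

0,2,4,2,0,3,4,2,4,4,4,2,1,3,4,2,2,2,4,2,2,1

  pos 0: x in {0}, choose 0; start
  pos 1: y in {1,2,3,4}, choose 2; 0->2 ok
  pos 2: y in {1,2,3,4}, choose 4; 2->4 ok
  pos 3: y in {1,2,3,4}, choose 2; 4->2 ok
  pos 4: x in {0}, choose 0; 2->0 ok
  pos 5: y in {1,2,3,4}, choose 3; 0->3 ok
  pos 6: y in {1,2,3,4}, choose 4; 3->4 ok
  pos 7: y in {1,2,3,4}, choose 2; 4->2 ok
  pos 8: y in {1,2,3,4}, choose 4; 2->4 ok
  pos 9: y in {1,2,3,4}, choose 4; 4->4 ok
  pos 10: y in {1,2,3,4}, choose 4; 4->4 ok
  pos 11: y in {1,2,3,4}, choose 2; 4->2 ok
  pos 12: y in {1,2,3,4}, choose 1; 2->1 ok
  pos 13: y in {1,2,3,4}, choose 3; 1->3 ok
  pos 14: y in {1,2,3,4}, choose 4; 3->4 ok
  pos 15: y in {1,2,3,4}, choose 2; 4->2 ok
  pos 16: y in {1,2,3,4}, choose 2; 2->2 ok
  pos 17: y in {1,2,3,4}, choose 2; 2->2 ok
  pos 18: y in {1,2,3,4}, choose 4; 2->4 ok
  pos 19: y in {1,2,3,4}, choose 2; 4->2 ok
  pos 20: y in {1,2,3,4}, choose 2; 2->2 ok
  pos 21: y in {1,2,3,4}, choose 1; 2->1 ok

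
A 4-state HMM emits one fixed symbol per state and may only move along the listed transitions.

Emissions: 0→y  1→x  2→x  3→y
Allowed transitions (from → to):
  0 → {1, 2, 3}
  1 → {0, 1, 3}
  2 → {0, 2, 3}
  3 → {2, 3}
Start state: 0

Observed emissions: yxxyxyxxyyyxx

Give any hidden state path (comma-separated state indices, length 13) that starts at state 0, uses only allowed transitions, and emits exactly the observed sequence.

  [0] y  {0,3}  => 0  start
  [1] x  {1,2}  => 1  0->1 ok
  [2] x  {1,2}  => 1  1->1 ok
  [3] y  {0,3}  => 0  1->0 ok
  [4] x  {1,2}  => 1  0->1 ok
  [5] y  {0,3}  => 0  1->0 ok
  [6] x  {1,2}  => 1  0->1 ok
  [7] x  {1,2}  => 1  1->1 ok
  [8] y  {0,3}  => 3  1->3 ok
  [9] y  {0,3}  => 3  3->3 ok
  [10] y  {0,3}  => 3  3->3 ok
  [11] x  {1,2}  => 2  3->2 ok
  [12] x  {1,2}  => 2  2->2 ok

0,1,1,0,1,0,1,1,3,3,3,2,2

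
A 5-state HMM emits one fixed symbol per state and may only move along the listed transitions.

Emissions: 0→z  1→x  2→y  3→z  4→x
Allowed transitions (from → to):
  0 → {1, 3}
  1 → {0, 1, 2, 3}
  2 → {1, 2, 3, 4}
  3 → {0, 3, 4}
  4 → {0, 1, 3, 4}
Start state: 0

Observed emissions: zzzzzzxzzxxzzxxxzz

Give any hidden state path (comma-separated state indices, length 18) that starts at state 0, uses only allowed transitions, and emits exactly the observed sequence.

0,3,3,0,3,0,1,3,3,4,1,0,3,4,4,1,3,0

  0: obs=z cand={0,3} pick 0 [start]
  1: obs=z cand={0,3} pick 3 [0->3 ok]
  2: obs=z cand={0,3} pick 3 [3->3 ok]
  3: obs=z cand={0,3} pick 0 [3->0 ok]
  4: obs=z cand={0,3} pick 3 [0->3 ok]
  5: obs=z cand={0,3} pick 0 [3->0 ok]
  6: obs=x cand={1,4} pick 1 [0->1 ok]
  7: obs=z cand={0,3} pick 3 [1->3 ok]
  8: obs=z cand={0,3} pick 3 [3->3 ok]
  9: obs=x cand={1,4} pick 4 [3->4 ok]
  10: obs=x cand={1,4} pick 1 [4->1 ok]
  11: obs=z cand={0,3} pick 0 [1->0 ok]
  12: obs=z cand={0,3} pick 3 [0->3 ok]
  13: obs=x cand={1,4} pick 4 [3->4 ok]
  14: obs=x cand={1,4} pick 4 [4->4 ok]
  15: obs=x cand={1,4} pick 1 [4->1 ok]
  16: obs=z cand={0,3} pick 3 [1->3 ok]
  17: obs=z cand={0,3} pick 0 [3->0 ok]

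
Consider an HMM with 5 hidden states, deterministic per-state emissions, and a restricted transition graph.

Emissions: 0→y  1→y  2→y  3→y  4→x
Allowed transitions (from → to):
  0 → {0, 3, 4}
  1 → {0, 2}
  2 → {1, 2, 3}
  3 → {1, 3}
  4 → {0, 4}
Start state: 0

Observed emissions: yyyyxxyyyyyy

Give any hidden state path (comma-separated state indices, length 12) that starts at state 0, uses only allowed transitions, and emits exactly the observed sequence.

0,3,1,0,4,4,0,0,3,1,2,3

  t0 'y' -> {0,1,2,3}, take 0 (start)
  t1 'y' -> {0,1,2,3}, take 3 (0->3 ok)
  t2 'y' -> {0,1,2,3}, take 1 (3->1 ok)
  t3 'y' -> {0,1,2,3}, take 0 (1->0 ok)
  t4 'x' -> {4}, take 4 (0->4 ok)
  t5 'x' -> {4}, take 4 (4->4 ok)
  t6 'y' -> {0,1,2,3}, take 0 (4->0 ok)
  t7 'y' -> {0,1,2,3}, take 0 (0->0 ok)
  t8 'y' -> {0,1,2,3}, take 3 (0->3 ok)
  t9 'y' -> {0,1,2,3}, take 1 (3->1 ok)
  t10 'y' -> {0,1,2,3}, take 2 (1->2 ok)
  t11 'y' -> {0,1,2,3}, take 3 (2->3 ok)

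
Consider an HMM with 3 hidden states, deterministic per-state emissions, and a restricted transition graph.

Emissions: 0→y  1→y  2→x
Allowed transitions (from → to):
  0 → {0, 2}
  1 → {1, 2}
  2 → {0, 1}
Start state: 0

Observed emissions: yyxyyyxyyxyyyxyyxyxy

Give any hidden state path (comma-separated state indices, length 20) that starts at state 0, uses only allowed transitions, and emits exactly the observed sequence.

0,0,2,1,1,1,2,1,1,2,0,0,0,2,0,0,2,1,2,0

  0: obs=y cand={0,1} pick 0 [start]
  1: obs=y cand={0,1} pick 0 [0->0 ok]
  2: obs=x cand={2} pick 2 [0->2 ok]
  3: obs=y cand={0,1} pick 1 [2->1 ok]
  4: obs=y cand={0,1} pick 1 [1->1 ok]
  5: obs=y cand={0,1} pick 1 [1->1 ok]
  6: obs=x cand={2} pick 2 [1->2 ok]
  7: obs=y cand={0,1} pick 1 [2->1 ok]
  8: obs=y cand={0,1} pick 1 [1->1 ok]
  9: obs=x cand={2} pick 2 [1->2 ok]
  10: obs=y cand={0,1} pick 0 [2->0 ok]
  11: obs=y cand={0,1} pick 0 [0->0 ok]
  12: obs=y cand={0,1} pick 0 [0->0 ok]
  13: obs=x cand={2} pick 2 [0->2 ok]
  14: obs=y cand={0,1} pick 0 [2->0 ok]
  15: obs=y cand={0,1} pick 0 [0->0 ok]
  16: obs=x cand={2} pick 2 [0->2 ok]
  17: obs=y cand={0,1} pick 1 [2->1 ok]
  18: obs=x cand={2} pick 2 [1->2 ok]
  19: obs=y cand={0,1} pick 0 [2->0 ok]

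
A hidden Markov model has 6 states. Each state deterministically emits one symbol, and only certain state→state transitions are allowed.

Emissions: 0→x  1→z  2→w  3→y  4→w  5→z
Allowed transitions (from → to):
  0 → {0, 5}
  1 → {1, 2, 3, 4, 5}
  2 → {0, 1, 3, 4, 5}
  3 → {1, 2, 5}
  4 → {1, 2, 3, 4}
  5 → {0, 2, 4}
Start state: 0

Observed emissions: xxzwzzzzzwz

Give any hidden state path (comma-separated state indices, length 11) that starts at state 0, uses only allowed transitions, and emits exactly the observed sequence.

  0: obs=x cand={0} pick 0 [start]
  1: obs=x cand={0} pick 0 [0->0 ok]
  2: obs=z cand={1,5} pick 5 [0->5 ok]
  3: obs=w cand={2,4} pick 4 [5->4 ok]
  4: obs=z cand={1,5} pick 1 [4->1 ok]
  5: obs=z cand={1,5} pick 1 [1->1 ok]
  6: obs=z cand={1,5} pick 1 [1->1 ok]
  7: obs=z cand={1,5} pick 1 [1->1 ok]
  8: obs=z cand={1,5} pick 5 [1->5 ok]
  9: obs=w cand={2,4} pick 2 [5->2 ok]
  10: obs=z cand={1,5} pick 5 [2->5 ok]

0,0,5,4,1,1,1,1,5,2,5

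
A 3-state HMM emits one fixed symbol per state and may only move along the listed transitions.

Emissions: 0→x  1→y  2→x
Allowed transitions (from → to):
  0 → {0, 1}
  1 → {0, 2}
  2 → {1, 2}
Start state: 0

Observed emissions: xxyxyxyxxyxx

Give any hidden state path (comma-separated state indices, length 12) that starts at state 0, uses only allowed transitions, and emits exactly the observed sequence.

  0: obs=x cand={0,2} pick 0 [start]
  1: obs=x cand={0,2} pick 0 [0->0 ok]
  2: obs=y cand={1} pick 1 [0->1 ok]
  3: obs=x cand={0,2} pick 2 [1->2 ok]
  4: obs=y cand={1} pick 1 [2->1 ok]
  5: obs=x cand={0,2} pick 0 [1->0 ok]
  6: obs=y cand={1} pick 1 [0->1 ok]
  7: obs=x cand={0,2} pick 2 [1->2 ok]
  8: obs=x cand={0,2} pick 2 [2->2 ok]
  9: obs=y cand={1} pick 1 [2->1 ok]
  10: obs=x cand={0,2} pick 0 [1->0 ok]
  11: obs=x cand={0,2} pick 0 [0->0 ok]

0,0,1,2,1,0,1,2,2,1,0,0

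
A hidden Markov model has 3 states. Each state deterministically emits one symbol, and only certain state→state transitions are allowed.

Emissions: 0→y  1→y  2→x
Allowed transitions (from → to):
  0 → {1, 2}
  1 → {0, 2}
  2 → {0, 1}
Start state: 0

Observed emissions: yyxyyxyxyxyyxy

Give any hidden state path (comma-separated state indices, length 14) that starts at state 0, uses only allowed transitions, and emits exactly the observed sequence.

  0: obs=y cand={0,1} pick 0 [start]
  1: obs=y cand={0,1} pick 1 [0->1 ok]
  2: obs=x cand={2} pick 2 [1->2 ok]
  3: obs=y cand={0,1} pick 0 [2->0 ok]
  4: obs=y cand={0,1} pick 1 [0->1 ok]
  5: obs=x cand={2} pick 2 [1->2 ok]
  6: obs=y cand={0,1} pick 0 [2->0 ok]
  7: obs=x cand={2} pick 2 [0->2 ok]
  8: obs=y cand={0,1} pick 1 [2->1 ok]
  9: obs=x cand={2} pick 2 [1->2 ok]
  10: obs=y cand={0,1} pick 0 [2->0 ok]
  11: obs=y cand={0,1} pick 1 [0->1 ok]
  12: obs=x cand={2} pick 2 [1->2 ok]
  13: obs=y cand={0,1} pick 1 [2->1 ok]

0,1,2,0,1,2,0,2,1,2,0,1,2,1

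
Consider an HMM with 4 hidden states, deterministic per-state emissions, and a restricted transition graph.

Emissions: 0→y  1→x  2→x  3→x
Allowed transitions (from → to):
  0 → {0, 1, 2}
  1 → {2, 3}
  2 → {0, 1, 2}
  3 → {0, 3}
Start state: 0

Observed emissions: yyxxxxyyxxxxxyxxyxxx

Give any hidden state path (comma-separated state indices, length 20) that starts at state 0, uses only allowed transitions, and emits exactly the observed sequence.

  0: obs=y cand={0} pick 0 [start]
  1: obs=y cand={0} pick 0 [0->0 ok]
  2: obs=x cand={1,2,3} pick 2 [0->2 ok]
  3: obs=x cand={1,2,3} pick 2 [2->2 ok]
  4: obs=x cand={1,2,3} pick 1 [2->1 ok]
  5: obs=x cand={1,2,3} pick 3 [1->3 ok]
  6: obs=y cand={0} pick 0 [3->0 ok]
  7: obs=y cand={0} pick 0 [0->0 ok]
  8: obs=x cand={1,2,3} pick 1 [0->1 ok]
  9: obs=x cand={1,2,3} pick 2 [1->2 ok]
  10: obs=x cand={1,2,3} pick 2 [2->2 ok]
  11: obs=x cand={1,2,3} pick 1 [2->1 ok]
  12: obs=x cand={1,2,3} pick 3 [1->3 ok]
  13: obs=y cand={0} pick 0 [3->0 ok]
  14: obs=x cand={1,2,3} pick 2 [0->2 ok]
  15: obs=x cand={1,2,3} pick 2 [2->2 ok]
  16: obs=y cand={0} pick 0 [2->0 ok]
  17: obs=x cand={1,2,3} pick 1 [0->1 ok]
  18: obs=x cand={1,2,3} pick 2 [1->2 ok]
  19: obs=x cand={1,2,3} pick 2 [2->2 ok]

0,0,2,2,1,3,0,0,1,2,2,1,3,0,2,2,0,1,2,2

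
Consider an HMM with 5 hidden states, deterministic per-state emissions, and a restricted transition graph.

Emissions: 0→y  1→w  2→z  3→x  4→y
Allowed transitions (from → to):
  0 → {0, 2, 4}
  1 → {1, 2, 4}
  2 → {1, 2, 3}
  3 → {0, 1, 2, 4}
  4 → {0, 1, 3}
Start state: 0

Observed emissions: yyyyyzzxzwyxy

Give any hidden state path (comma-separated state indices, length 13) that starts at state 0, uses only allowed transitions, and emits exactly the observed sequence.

  t0 'y' -> {0,4}, take 0 (start)
  t1 'y' -> {0,4}, take 4 (0->4 ok)
  t2 'y' -> {0,4}, take 0 (4->0 ok)
  t3 'y' -> {0,4}, take 0 (0->0 ok)
  t4 'y' -> {0,4}, take 0 (0->0 ok)
  t5 'z' -> {2}, take 2 (0->2 ok)
  t6 'z' -> {2}, take 2 (2->2 ok)
  t7 'x' -> {3}, take 3 (2->3 ok)
  t8 'z' -> {2}, take 2 (3->2 ok)
  t9 'w' -> {1}, take 1 (2->1 ok)
  t10 'y' -> {0,4}, take 4 (1->4 ok)
  t11 'x' -> {3}, take 3 (4->3 ok)
  t12 'y' -> {0,4}, take 0 (3->0 ok)

0,4,0,0,0,2,2,3,2,1,4,3,0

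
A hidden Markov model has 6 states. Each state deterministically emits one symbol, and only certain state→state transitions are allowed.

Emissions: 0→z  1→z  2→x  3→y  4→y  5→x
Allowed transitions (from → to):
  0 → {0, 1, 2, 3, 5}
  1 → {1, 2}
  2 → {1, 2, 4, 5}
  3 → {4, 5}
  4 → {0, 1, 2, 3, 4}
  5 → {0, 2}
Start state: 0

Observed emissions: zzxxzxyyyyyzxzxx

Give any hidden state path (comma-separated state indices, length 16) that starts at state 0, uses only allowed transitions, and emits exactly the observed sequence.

0,1,2,2,1,2,4,3,4,3,4,0,2,1,2,2

  pos 0: z in {0,1}, choose 0; start
  pos 1: z in {0,1}, choose 1; 0->1 ok
  pos 2: x in {2,5}, choose 2; 1->2 ok
  pos 3: x in {2,5}, choose 2; 2->2 ok
  pos 4: z in {0,1}, choose 1; 2->1 ok
  pos 5: x in {2,5}, choose 2; 1->2 ok
  pos 6: y in {3,4}, choose 4; 2->4 ok
  pos 7: y in {3,4}, choose 3; 4->3 ok
  pos 8: y in {3,4}, choose 4; 3->4 ok
  pos 9: y in {3,4}, choose 3; 4->3 ok
  pos 10: y in {3,4}, choose 4; 3->4 ok
  pos 11: z in {0,1}, choose 0; 4->0 ok
  pos 12: x in {2,5}, choose 2; 0->2 ok
  pos 13: z in {0,1}, choose 1; 2->1 ok
  pos 14: x in {2,5}, choose 2; 1->2 ok
  pos 15: x in {2,5}, choose 2; 2->2 ok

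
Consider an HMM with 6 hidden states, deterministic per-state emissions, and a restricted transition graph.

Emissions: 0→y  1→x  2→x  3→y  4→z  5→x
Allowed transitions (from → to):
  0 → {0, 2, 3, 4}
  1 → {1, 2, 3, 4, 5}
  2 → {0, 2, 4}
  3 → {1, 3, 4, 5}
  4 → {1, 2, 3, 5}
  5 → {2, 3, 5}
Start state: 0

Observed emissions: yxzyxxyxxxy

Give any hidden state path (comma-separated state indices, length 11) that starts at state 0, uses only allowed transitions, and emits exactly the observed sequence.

0,2,4,3,1,1,3,1,1,1,3

  [0] y  {0,3}  => 0  start
  [1] x  {1,2,5}  => 2  0->2 ok
  [2] z  {4}  => 4  2->4 ok
  [3] y  {0,3}  => 3  4->3 ok
  [4] x  {1,2,5}  => 1  3->1 ok
  [5] x  {1,2,5}  => 1  1->1 ok
  [6] y  {0,3}  => 3  1->3 ok
  [7] x  {1,2,5}  => 1  3->1 ok
  [8] x  {1,2,5}  => 1  1->1 ok
  [9] x  {1,2,5}  => 1  1->1 ok
  [10] y  {0,3}  => 3  1->3 ok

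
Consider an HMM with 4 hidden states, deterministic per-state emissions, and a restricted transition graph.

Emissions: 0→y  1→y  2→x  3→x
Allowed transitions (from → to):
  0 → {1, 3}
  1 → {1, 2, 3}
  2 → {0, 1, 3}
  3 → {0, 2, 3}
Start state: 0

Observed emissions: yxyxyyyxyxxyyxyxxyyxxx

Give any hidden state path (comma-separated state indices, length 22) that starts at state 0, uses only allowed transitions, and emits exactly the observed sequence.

  pos 0: y in {0,1}, choose 0; start
  pos 1: x in {2,3}, choose 3; 0->3 ok
  pos 2: y in {0,1}, choose 0; 3->0 ok
  pos 3: x in {2,3}, choose 3; 0->3 ok
  pos 4: y in {0,1}, choose 0; 3->0 ok
  pos 5: y in {0,1}, choose 1; 0->1 ok
  pos 6: y in {0,1}, choose 1; 1->1 ok
  pos 7: x in {2,3}, choose 2; 1->2 ok
  pos 8: y in {0,1}, choose 1; 2->1 ok
  pos 9: x in {2,3}, choose 3; 1->3 ok
  pos 10: x in {2,3}, choose 2; 3->2 ok
  pos 11: y in {0,1}, choose 1; 2->1 ok
  pos 12: y in {0,1}, choose 1; 1->1 ok
  pos 13: x in {2,3}, choose 3; 1->3 ok
  pos 14: y in {0,1}, choose 0; 3->0 ok
  pos 15: x in {2,3}, choose 3; 0->3 ok
  pos 16: x in {2,3}, choose 3; 3->3 ok
  pos 17: y in {0,1}, choose 0; 3->0 ok
  pos 18: y in {0,1}, choose 1; 0->1 ok
  pos 19: x in {2,3}, choose 3; 1->3 ok
  pos 20: x in {2,3}, choose 3; 3->3 ok
  pos 21: x in {2,3}, choose 2; 3->2 ok

0,3,0,3,0,1,1,2,1,3,2,1,1,3,0,3,3,0,1,3,3,2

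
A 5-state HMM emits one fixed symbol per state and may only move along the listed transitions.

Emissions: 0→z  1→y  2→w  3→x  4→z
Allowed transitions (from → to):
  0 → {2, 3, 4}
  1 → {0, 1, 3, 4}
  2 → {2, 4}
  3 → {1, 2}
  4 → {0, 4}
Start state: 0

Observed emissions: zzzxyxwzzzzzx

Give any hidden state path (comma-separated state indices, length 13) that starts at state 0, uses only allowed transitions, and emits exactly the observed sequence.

0,4,0,3,1,3,2,4,4,4,4,0,3

  t0 'z' -> {0,4}, take 0 (start)
  t1 'z' -> {0,4}, take 4 (0->4 ok)
  t2 'z' -> {0,4}, take 0 (4->0 ok)
  t3 'x' -> {3}, take 3 (0->3 ok)
  t4 'y' -> {1}, take 1 (3->1 ok)
  t5 'x' -> {3}, take 3 (1->3 ok)
  t6 'w' -> {2}, take 2 (3->2 ok)
  t7 'z' -> {0,4}, take 4 (2->4 ok)
  t8 'z' -> {0,4}, take 4 (4->4 ok)
  t9 'z' -> {0,4}, take 4 (4->4 ok)
  t10 'z' -> {0,4}, take 4 (4->4 ok)
  t11 'z' -> {0,4}, take 0 (4->0 ok)
  t12 'x' -> {3}, take 3 (0->3 ok)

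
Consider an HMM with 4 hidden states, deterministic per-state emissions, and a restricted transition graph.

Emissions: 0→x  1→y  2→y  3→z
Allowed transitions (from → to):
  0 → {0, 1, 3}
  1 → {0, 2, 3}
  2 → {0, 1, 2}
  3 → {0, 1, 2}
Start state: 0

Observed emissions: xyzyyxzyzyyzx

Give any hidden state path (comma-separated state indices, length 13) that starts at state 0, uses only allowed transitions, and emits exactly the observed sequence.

  [0] x  {0}  => 0  start
  [1] y  {1,2}  => 1  0->1 ok
  [2] z  {3}  => 3  1->3 ok
  [3] y  {1,2}  => 2  3->2 ok
  [4] y  {1,2}  => 2  2->2 ok
  [5] x  {0}  => 0  2->0 ok
  [6] z  {3}  => 3  0->3 ok
  [7] y  {1,2}  => 1  3->1 ok
  [8] z  {3}  => 3  1->3 ok
  [9] y  {1,2}  => 2  3->2 ok
  [10] y  {1,2}  => 1  2->1 ok
  [11] z  {3}  => 3  1->3 ok
  [12] x  {0}  => 0  3->0 ok

0,1,3,2,2,0,3,1,3,2,1,3,0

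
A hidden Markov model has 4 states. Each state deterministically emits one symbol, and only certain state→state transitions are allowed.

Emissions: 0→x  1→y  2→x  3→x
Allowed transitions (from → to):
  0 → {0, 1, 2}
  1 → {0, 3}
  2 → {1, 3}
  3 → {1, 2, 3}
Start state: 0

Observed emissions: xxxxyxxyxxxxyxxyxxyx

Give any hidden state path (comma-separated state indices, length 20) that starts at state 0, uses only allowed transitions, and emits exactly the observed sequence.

0,2,3,2,1,3,3,1,3,3,3,3,1,0,0,1,0,2,1,3

  t0 'x' -> {0,2,3}, take 0 (start)
  t1 'x' -> {0,2,3}, take 2 (0->2 ok)
  t2 'x' -> {0,2,3}, take 3 (2->3 ok)
  t3 'x' -> {0,2,3}, take 2 (3->2 ok)
  t4 'y' -> {1}, take 1 (2->1 ok)
  t5 'x' -> {0,2,3}, take 3 (1->3 ok)
  t6 'x' -> {0,2,3}, take 3 (3->3 ok)
  t7 'y' -> {1}, take 1 (3->1 ok)
  t8 'x' -> {0,2,3}, take 3 (1->3 ok)
  t9 'x' -> {0,2,3}, take 3 (3->3 ok)
  t10 'x' -> {0,2,3}, take 3 (3->3 ok)
  t11 'x' -> {0,2,3}, take 3 (3->3 ok)
  t12 'y' -> {1}, take 1 (3->1 ok)
  t13 'x' -> {0,2,3}, take 0 (1->0 ok)
  t14 'x' -> {0,2,3}, take 0 (0->0 ok)
  t15 'y' -> {1}, take 1 (0->1 ok)
  t16 'x' -> {0,2,3}, take 0 (1->0 ok)
  t17 'x' -> {0,2,3}, take 2 (0->2 ok)
  t18 'y' -> {1}, take 1 (2->1 ok)
  t19 'x' -> {0,2,3}, take 3 (1->3 ok)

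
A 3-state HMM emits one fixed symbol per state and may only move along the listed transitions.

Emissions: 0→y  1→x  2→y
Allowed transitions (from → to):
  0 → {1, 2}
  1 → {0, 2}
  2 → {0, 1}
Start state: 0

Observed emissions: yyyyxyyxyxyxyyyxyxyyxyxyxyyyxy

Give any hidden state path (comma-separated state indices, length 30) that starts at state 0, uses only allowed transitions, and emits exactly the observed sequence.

0,2,0,2,1,2,0,1,2,1,2,1,2,0,2,1,0,1,0,2,1,0,1,2,1,0,2,0,1,0

  pos 0: y in {0,2}, choose 0; start
  pos 1: y in {0,2}, choose 2; 0->2 ok
  pos 2: y in {0,2}, choose 0; 2->0 ok
  pos 3: y in {0,2}, choose 2; 0->2 ok
  pos 4: x in {1}, choose 1; 2->1 ok
  pos 5: y in {0,2}, choose 2; 1->2 ok
  pos 6: y in {0,2}, choose 0; 2->0 ok
  pos 7: x in {1}, choose 1; 0->1 ok
  pos 8: y in {0,2}, choose 2; 1->2 ok
  pos 9: x in {1}, choose 1; 2->1 ok
  pos 10: y in {0,2}, choose 2; 1->2 ok
  pos 11: x in {1}, choose 1; 2->1 ok
  pos 12: y in {0,2}, choose 2; 1->2 ok
  pos 13: y in {0,2}, choose 0; 2->0 ok
  pos 14: y in {0,2}, choose 2; 0->2 ok
  pos 15: x in {1}, choose 1; 2->1 ok
  pos 16: y in {0,2}, choose 0; 1->0 ok
  pos 17: x in {1}, choose 1; 0->1 ok
  pos 18: y in {0,2}, choose 0; 1->0 ok
  pos 19: y in {0,2}, choose 2; 0->2 ok
  pos 20: x in {1}, choose 1; 2->1 ok
  pos 21: y in {0,2}, choose 0; 1->0 ok
  pos 22: x in {1}, choose 1; 0->1 ok
  pos 23: y in {0,2}, choose 2; 1->2 ok
  pos 24: x in {1}, choose 1; 2->1 ok
  pos 25: y in {0,2}, choose 0; 1->0 ok
  pos 26: y in {0,2}, choose 2; 0->2 ok
  pos 27: y in {0,2}, choose 0; 2->0 ok
  pos 28: x in {1}, choose 1; 0->1 ok
  pos 29: y in {0,2}, choose 0; 1->0 ok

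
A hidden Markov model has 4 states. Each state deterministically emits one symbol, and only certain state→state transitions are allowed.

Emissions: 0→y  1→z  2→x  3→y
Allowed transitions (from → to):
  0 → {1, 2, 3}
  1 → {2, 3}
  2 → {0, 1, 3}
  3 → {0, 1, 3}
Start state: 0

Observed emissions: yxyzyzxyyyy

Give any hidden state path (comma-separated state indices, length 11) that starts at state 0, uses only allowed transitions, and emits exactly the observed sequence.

0,2,0,1,3,1,2,3,3,3,3

  [0] y  {0,3}  => 0  start
  [1] x  {2}  => 2  0->2 ok
  [2] y  {0,3}  => 0  2->0 ok
  [3] z  {1}  => 1  0->1 ok
  [4] y  {0,3}  => 3  1->3 ok
  [5] z  {1}  => 1  3->1 ok
  [6] x  {2}  => 2  1->2 ok
  [7] y  {0,3}  => 3  2->3 ok
  [8] y  {0,3}  => 3  3->3 ok
  [9] y  {0,3}  => 3  3->3 ok
  [10] y  {0,3}  => 3  3->3 ok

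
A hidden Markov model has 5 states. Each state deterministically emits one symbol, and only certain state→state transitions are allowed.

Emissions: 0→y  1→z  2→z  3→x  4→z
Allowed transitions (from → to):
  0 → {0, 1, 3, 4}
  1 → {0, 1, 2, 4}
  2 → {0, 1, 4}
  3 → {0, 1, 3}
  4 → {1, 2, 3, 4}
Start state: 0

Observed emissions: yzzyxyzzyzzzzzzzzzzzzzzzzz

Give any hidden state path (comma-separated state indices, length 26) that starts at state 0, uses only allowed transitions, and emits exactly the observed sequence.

  t0 'y' -> {0}, take 0 (start)
  t1 'z' -> {1,2,4}, take 1 (0->1 ok)
  t2 'z' -> {1,2,4}, take 1 (1->1 ok)
  t3 'y' -> {0}, take 0 (1->0 ok)
  t4 'x' -> {3}, take 3 (0->3 ok)
  t5 'y' -> {0}, take 0 (3->0 ok)
  t6 'z' -> {1,2,4}, take 1 (0->1 ok)
  t7 'z' -> {1,2,4}, take 2 (1->2 ok)
  t8 'y' -> {0}, take 0 (2->0 ok)
  t9 'z' -> {1,2,4}, take 1 (0->1 ok)
  t10 'z' -> {1,2,4}, take 4 (1->4 ok)
  t11 'z' -> {1,2,4}, take 2 (4->2 ok)
  t12 'z' -> {1,2,4}, take 4 (2->4 ok)
  t13 'z' -> {1,2,4}, take 2 (4->2 ok)
  t14 'z' -> {1,2,4}, take 1 (2->1 ok)
  t15 'z' -> {1,2,4}, take 1 (1->1 ok)
  t16 'z' -> {1,2,4}, take 2 (1->2 ok)
  t17 'z' -> {1,2,4}, take 1 (2->1 ok)
  t18 'z' -> {1,2,4}, take 4 (1->4 ok)
  t19 'z' -> {1,2,4}, take 1 (4->1 ok)
  t20 'z' -> {1,2,4}, take 1 (1->1 ok)
  t21 'z' -> {1,2,4}, take 2 (1->2 ok)
  t22 'z' -> {1,2,4}, take 4 (2->4 ok)
  t23 'z' -> {1,2,4}, take 4 (4->4 ok)
  t24 'z' -> {1,2,4}, take 4 (4->4 ok)
  t25 'z' -> {1,2,4}, take 4 (4->4 ok)

0,1,1,0,3,0,1,2,0,1,4,2,4,2,1,1,2,1,4,1,1,2,4,4,4,4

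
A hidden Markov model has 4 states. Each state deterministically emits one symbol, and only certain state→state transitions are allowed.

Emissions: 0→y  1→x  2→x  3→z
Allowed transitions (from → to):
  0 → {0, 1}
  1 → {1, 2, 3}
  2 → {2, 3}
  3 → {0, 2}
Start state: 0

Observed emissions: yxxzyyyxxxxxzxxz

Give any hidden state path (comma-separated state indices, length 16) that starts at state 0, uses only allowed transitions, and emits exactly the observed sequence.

  [0] y  {0}  => 0  start
  [1] x  {1,2}  => 1  0->1 ok
  [2] x  {1,2}  => 2  1->2 ok
  [3] z  {3}  => 3  2->3 ok
  [4] y  {0}  => 0  3->0 ok
  [5] y  {0}  => 0  0->0 ok
  [6] y  {0}  => 0  0->0 ok
  [7] x  {1,2}  => 1  0->1 ok
  [8] x  {1,2}  => 1  1->1 ok
  [9] x  {1,2}  => 1  1->1 ok
  [10] x  {1,2}  => 1  1->1 ok
  [11] x  {1,2}  => 2  1->2 ok
  [12] z  {3}  => 3  2->3 ok
  [13] x  {1,2}  => 2  3->2 ok
  [14] x  {1,2}  => 2  2->2 ok
  [15] z  {3}  => 3  2->3 ok

0,1,2,3,0,0,0,1,1,1,1,2,3,2,2,3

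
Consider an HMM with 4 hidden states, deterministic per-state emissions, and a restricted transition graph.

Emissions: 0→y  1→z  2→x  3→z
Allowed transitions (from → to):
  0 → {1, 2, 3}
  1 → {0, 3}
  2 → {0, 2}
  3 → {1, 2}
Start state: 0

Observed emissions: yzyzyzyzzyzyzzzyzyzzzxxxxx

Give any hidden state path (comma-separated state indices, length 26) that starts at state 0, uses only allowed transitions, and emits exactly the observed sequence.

0,1,0,1,0,1,0,3,1,0,1,0,1,3,1,0,1,0,3,1,3,2,2,2,2,2

  0: obs=y cand={0} pick 0 [start]
  1: obs=z cand={1,3} pick 1 [0->1 ok]
  2: obs=y cand={0} pick 0 [1->0 ok]
  3: obs=z cand={1,3} pick 1 [0->1 ok]
  4: obs=y cand={0} pick 0 [1->0 ok]
  5: obs=z cand={1,3} pick 1 [0->1 ok]
  6: obs=y cand={0} pick 0 [1->0 ok]
  7: obs=z cand={1,3} pick 3 [0->3 ok]
  8: obs=z cand={1,3} pick 1 [3->1 ok]
  9: obs=y cand={0} pick 0 [1->0 ok]
  10: obs=z cand={1,3} pick 1 [0->1 ok]
  11: obs=y cand={0} pick 0 [1->0 ok]
  12: obs=z cand={1,3} pick 1 [0->1 ok]
  13: obs=z cand={1,3} pick 3 [1->3 ok]
  14: obs=z cand={1,3} pick 1 [3->1 ok]
  15: obs=y cand={0} pick 0 [1->0 ok]
  16: obs=z cand={1,3} pick 1 [0->1 ok]
  17: obs=y cand={0} pick 0 [1->0 ok]
  18: obs=z cand={1,3} pick 3 [0->3 ok]
  19: obs=z cand={1,3} pick 1 [3->1 ok]
  20: obs=z cand={1,3} pick 3 [1->3 ok]
  21: obs=x cand={2} pick 2 [3->2 ok]
  22: obs=x cand={2} pick 2 [2->2 ok]
  23: obs=x cand={2} pick 2 [2->2 ok]
  24: obs=x cand={2} pick 2 [2->2 ok]
  25: obs=x cand={2} pick 2 [2->2 ok]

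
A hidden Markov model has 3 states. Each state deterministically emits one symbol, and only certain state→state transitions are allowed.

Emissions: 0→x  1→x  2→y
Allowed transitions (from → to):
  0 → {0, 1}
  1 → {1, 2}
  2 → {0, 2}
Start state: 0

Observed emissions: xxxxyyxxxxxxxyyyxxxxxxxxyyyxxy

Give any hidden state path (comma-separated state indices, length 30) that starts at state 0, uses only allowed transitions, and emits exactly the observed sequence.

  [0] x  {0,1}  => 0  start
  [1] x  {0,1}  => 1  0->1 ok
  [2] x  {0,1}  => 1  1->1 ok
  [3] x  {0,1}  => 1  1->1 ok
  [4] y  {2}  => 2  1->2 ok
  [5] y  {2}  => 2  2->2 ok
  [6] x  {0,1}  => 0  2->0 ok
  [7] x  {0,1}  => 0  0->0 ok
  [8] x  {0,1}  => 0  0->0 ok
  [9] x  {0,1}  => 0  0->0 ok
  [10] x  {0,1}  => 0  0->0 ok
  [11] x  {0,1}  => 0  0->0 ok
  [12] x  {0,1}  => 1  0->1 ok
  [13] y  {2}  => 2  1->2 ok
  [14] y  {2}  => 2  2->2 ok
  [15] y  {2}  => 2  2->2 ok
  [16] x  {0,1}  => 0  2->0 ok
  [17] x  {0,1}  => 0  0->0 ok
  [18] x  {0,1}  => 0  0->0 ok
  [19] x  {0,1}  => 0  0->0 ok
  [20] x  {0,1}  => 0  0->0 ok
  [21] x  {0,1}  => 0  0->0 ok
  [22] x  {0,1}  => 0  0->0 ok
  [23] x  {0,1}  => 1  0->1 ok
  [24] y  {2}  => 2  1->2 ok
  [25] y  {2}  => 2  2->2 ok
  [26] y  {2}  => 2  2->2 ok
  [27] x  {0,1}  => 0  2->0 ok
  [28] x  {0,1}  => 1  0->1 ok
  [29] y  {2}  => 2  1->2 ok

0,1,1,1,2,2,0,0,0,0,0,0,1,2,2,2,0,0,0,0,0,0,0,1,2,2,2,0,1,2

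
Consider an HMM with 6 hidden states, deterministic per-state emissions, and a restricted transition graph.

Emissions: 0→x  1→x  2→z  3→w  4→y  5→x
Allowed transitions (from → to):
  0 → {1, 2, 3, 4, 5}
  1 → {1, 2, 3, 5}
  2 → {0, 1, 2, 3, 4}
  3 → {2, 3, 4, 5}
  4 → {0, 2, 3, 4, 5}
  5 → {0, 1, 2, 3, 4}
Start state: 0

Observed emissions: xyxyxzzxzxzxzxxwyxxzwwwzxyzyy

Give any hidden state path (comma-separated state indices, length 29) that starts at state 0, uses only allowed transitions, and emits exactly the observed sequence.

  [0] x  {0,1,5}  => 0  start
  [1] y  {4}  => 4  0->4 ok
  [2] x  {0,1,5}  => 0  4->0 ok
  [3] y  {4}  => 4  0->4 ok
  [4] x  {0,1,5}  => 5  4->5 ok
  [5] z  {2}  => 2  5->2 ok
  [6] z  {2}  => 2  2->2 ok
  [7] x  {0,1,5}  => 1  2->1 ok
  [8] z  {2}  => 2  1->2 ok
  [9] x  {0,1,5}  => 0  2->0 ok
  [10] z  {2}  => 2  0->2 ok
  [11] x  {0,1,5}  => 1  2->1 ok
  [12] z  {2}  => 2  1->2 ok
  [13] x  {0,1,5}  => 0  2->0 ok
  [14] x  {0,1,5}  => 5  0->5 ok
  [15] w  {3}  => 3  5->3 ok
  [16] y  {4}  => 4  3->4 ok
  [17] x  {0,1,5}  => 5  4->5 ok
  [18] x  {0,1,5}  => 0  5->0 ok
  [19] z  {2}  => 2  0->2 ok
  [20] w  {3}  => 3  2->3 ok
  [21] w  {3}  => 3  3->3 ok
  [22] w  {3}  => 3  3->3 ok
  [23] z  {2}  => 2  3->2 ok
  [24] x  {0,1,5}  => 0  2->0 ok
  [25] y  {4}  => 4  0->4 ok
  [26] z  {2}  => 2  4->2 ok
  [27] y  {4}  => 4  2->4 ok
  [28] y  {4}  => 4  4->4 ok

0,4,0,4,5,2,2,1,2,0,2,1,2,0,5,3,4,5,0,2,3,3,3,2,0,4,2,4,4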